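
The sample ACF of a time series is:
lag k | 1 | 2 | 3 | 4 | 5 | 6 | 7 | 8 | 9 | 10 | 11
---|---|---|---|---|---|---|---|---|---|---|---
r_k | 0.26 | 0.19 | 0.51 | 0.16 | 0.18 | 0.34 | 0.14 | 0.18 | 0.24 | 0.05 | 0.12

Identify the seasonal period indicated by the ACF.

The largest autocorrelation is r_3 = 0.51, with a weaker echo at lag 6 (0.34); the remaining lags stay at or below 0.26. The elevated value at lag 1 (0.26), dropping to 0.19 at lag 2, reflects decaying short-term dependence rather than seasonality.
The dominant spike at lag 3 indicates a seasonal period of 3.

3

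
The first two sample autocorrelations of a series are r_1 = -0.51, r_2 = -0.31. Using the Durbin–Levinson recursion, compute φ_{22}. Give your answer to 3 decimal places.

-0.771

φ_{22} = (r_2 − r_1²) / (1 − r_1²)
r_1² = (-0.51)² = 0.2601
Numerator = -0.31 − 0.2601 = -0.5701; denominator = 1 − 0.2601 = 0.7399
φ_{22} = -0.5701 / 0.7399 = -0.771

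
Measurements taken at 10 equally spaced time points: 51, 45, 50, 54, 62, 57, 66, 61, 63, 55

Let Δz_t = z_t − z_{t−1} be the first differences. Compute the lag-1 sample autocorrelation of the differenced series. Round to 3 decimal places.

First differences Δz: -6, 5, 4, 8, -5, 9, -5, 2, -8
Mean of differences = 0.4444
Numerator Σ(Δz_t−Δz̄)(Δz_{t+1}−Δz̄) = -142.1975
Denominator Σ(Δz_t−Δz̄)² = 338.2222
r_1(Δz) = -142.1975 / 338.2222 = -0.420

-0.420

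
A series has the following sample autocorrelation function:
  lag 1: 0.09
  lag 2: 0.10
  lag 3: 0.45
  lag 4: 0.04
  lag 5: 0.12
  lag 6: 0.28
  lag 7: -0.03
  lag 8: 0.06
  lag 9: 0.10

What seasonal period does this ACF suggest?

The largest autocorrelation is r_3 = 0.45, with a weaker echo at lag 6 (0.28); the remaining lags stay at or below 0.12.
The dominant spike at lag 3 indicates a seasonal period of 3.

3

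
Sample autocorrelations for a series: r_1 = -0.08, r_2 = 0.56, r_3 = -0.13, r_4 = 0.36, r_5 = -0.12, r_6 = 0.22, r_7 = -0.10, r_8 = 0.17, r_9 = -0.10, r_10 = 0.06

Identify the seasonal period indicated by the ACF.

The largest autocorrelation is r_2 = 0.56, with weaker echoes at lags 4 (0.36), 6 (0.22) and 8 (0.17); the remaining lags stay at or below 0.06.
The dominant spike at lag 2 indicates a seasonal period of 2.

2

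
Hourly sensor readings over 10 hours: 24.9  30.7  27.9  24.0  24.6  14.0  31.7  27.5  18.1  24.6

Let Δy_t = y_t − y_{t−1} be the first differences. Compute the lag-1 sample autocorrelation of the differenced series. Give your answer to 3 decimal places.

-0.472

First differences Δy: 5.8, -2.8, -3.9, 0.6, -10.6, 17.7, -4.2, -9.4, 6.5
Mean of differences = -0.0333
Numerator Σ(Δy_t−Δȳ)(Δy_{t+1}−Δȳ) = -298.0211
Denominator Σ(Δy_t−Δȳ)² = 630.9400
r_1(Δy) = -298.0211 / 630.9400 = -0.472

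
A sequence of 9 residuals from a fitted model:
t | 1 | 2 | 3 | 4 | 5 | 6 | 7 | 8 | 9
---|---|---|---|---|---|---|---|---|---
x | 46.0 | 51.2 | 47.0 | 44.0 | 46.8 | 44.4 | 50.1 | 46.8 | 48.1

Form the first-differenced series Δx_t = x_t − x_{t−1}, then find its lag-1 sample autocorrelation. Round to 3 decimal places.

-0.537

First differences Δx: 5.2, -4.2, -3.0, 2.8, -2.4, 5.7, -3.3, 1.3
Mean of differences = 0.2625
Numerator Σ(Δx_t−Δx̄)(Δx_{t+1}−Δx̄) = -60.0539
Denominator Σ(Δx_t−Δx̄)² = 111.7988
r_1(Δx) = -60.0539 / 111.7988 = -0.537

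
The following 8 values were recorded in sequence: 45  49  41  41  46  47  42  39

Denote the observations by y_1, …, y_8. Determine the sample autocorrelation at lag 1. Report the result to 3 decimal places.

0.040

Mean ȳ = (45 + 49 + 41 + 41 + 46 + 47 + 42 + 39)/8 = 43.7500
Deviations from mean: 1.2500, 5.2500, -2.7500, -2.7500, 2.2500, 3.2500, -1.7500, -4.7500
Σ(y_t−ȳ)(y_{t+1}−ȳ) = (6.5625) + (-14.4375) + (7.5625) + (-6.1875) + (7.3125) + (-5.6875) + (8.3125) = 3.4375
Denominator Σ(y_t−ȳ)² = 85.5000
r_1 = 3.4375 / 85.5000 = 0.040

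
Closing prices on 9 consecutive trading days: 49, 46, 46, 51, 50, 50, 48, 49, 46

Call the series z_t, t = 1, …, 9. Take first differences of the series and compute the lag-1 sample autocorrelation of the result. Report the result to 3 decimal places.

-0.188

First differences Δz: -3, 0, 5, -1, 0, -2, 1, -3
Mean of differences = -0.3750
Numerator Σ(Δz_t−Δz̄)(Δz_{t+1}−Δz̄) = -9.0156
Denominator Σ(Δz_t−Δz̄)² = 47.8750
r_1(Δz) = -9.0156 / 47.8750 = -0.188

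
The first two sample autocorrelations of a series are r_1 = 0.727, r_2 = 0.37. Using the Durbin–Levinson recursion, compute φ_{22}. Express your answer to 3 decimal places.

-0.336

φ_{22} = (r_2 − r_1²) / (1 − r_1²)
r_1² = (0.727)² = 0.528529
Numerator = 0.37 − 0.5285 = -0.1585; denominator = 1 − 0.5285 = 0.4715
φ_{22} = -0.1585 / 0.4715 = -0.336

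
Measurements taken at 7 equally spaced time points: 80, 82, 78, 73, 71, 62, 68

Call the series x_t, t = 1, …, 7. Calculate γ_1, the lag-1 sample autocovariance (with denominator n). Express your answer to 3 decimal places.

Mean x̄ = (80 + 82 + 78 + 73 + 71 + 62 + 68)/7 = 73.4286
Deviations: 6.5714, 8.5714, 4.5714, -0.4286, -2.4286, -11.4286, -5.4286
Σ_{t=1}^{6}(x_t−x̄)(x_{t+1}−x̄) = 184.3878
γ_1 = 184.3878 / 7 = 26.341

26.341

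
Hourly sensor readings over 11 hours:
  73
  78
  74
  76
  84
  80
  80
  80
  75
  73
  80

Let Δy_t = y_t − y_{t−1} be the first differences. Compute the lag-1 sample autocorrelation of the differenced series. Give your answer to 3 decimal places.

-0.227

First differences Δy: 5, -4, 2, 8, -4, 0, 0, -5, -2, 7
Mean of differences = 0.7000
Numerator Σ(Δy_t−Δȳ)(Δy_{t+1}−Δȳ) = -44.9900
Denominator Σ(Δy_t−Δȳ)² = 198.1000
r_1(Δy) = -44.9900 / 198.1000 = -0.227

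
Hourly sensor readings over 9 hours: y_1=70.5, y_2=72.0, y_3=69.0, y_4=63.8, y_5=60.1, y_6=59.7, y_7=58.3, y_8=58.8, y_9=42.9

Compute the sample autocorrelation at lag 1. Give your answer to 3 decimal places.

Mean ȳ = (70.5 + 72.0 + 69.0 + 63.8 + 60.1 + 59.7 + 58.3 + 58.8 + 42.9)/9 = 61.6778
Numerator Σ_{t=1}^{8}(y_t−ȳ)(y_{t+1}−ȳ) = 252.3973
Denominator Σ(y_t−ȳ)² = 621.1956
r_1 = 252.3973 / 621.1956 = 0.406

0.406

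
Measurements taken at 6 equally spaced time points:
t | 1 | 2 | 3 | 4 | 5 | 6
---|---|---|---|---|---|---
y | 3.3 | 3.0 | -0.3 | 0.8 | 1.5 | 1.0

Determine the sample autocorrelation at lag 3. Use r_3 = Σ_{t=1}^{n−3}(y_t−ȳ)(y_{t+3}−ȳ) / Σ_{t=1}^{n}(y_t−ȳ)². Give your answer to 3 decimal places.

-0.039

Mean ȳ = (3.3 + 3.0 − 0.3 + 0.8 + 1.5 + 1.0)/6 = 1.5500
Σ(y_t−ȳ)(y_{t+3}−ȳ) = (-1.3125) + (-0.0725) + (1.0175) = -0.3675
Denominator Σ(y_t−ȳ)² = 9.4550
r_3 = -0.3675 / 9.4550 = -0.039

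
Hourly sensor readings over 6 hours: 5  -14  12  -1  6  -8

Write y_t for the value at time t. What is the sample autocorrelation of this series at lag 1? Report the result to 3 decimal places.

-0.652

Mean ȳ = (5 − 14 + 12 − 1 + 6 − 8)/6 = 0.0000
Numerator Σ_{t=1}^{5}(y_t−ȳ)(y_{t+1}−ȳ) = -304.0000
Denominator Σ(y_t−ȳ)² = 466.0000
r_1 = -304.0000 / 466.0000 = -0.652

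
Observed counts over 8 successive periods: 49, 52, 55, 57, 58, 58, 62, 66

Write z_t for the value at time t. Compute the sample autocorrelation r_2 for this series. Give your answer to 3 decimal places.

0.139

Mean z̄ = (49 + 52 + 55 + 57 + 58 + 58 + 62 + 66)/8 = 57.1250
Deviations from mean: -8.1250, -5.1250, -2.1250, -0.1250, 0.8750, 0.8750, 4.8750, 8.8750
Σ(z_t−z̄)(z_{t+2}−z̄) = (17.2656) + (0.6406) + (-1.8594) + (-0.1094) + (4.2656) + (7.7656) = 27.9688
Denominator Σ(z_t−z̄)² = 200.8750
r_2 = 27.9688 / 200.8750 = 0.139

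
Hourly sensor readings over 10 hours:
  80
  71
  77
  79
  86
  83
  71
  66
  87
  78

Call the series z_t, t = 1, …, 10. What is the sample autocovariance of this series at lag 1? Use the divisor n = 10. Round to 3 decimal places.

-1.984

Mean z̄ = (80 + 71 + 77 + 79 + 86 + 83 + 71 + 66 + 87 + 78)/10 = 77.8000
Σ_{t=1}^{9}(z_t−z̄)(z_{t+1}−z̄) = -19.8400
γ_1 = -19.8400 / 10 = -1.984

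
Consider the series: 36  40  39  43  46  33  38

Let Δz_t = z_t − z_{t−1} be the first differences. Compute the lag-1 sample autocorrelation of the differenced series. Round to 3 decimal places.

-0.415

First differences Δz: 4, -1, 4, 3, -13, 5
Mean of differences = 0.3333
Numerator Σ(Δz_t−Δz̄)(Δz_{t+1}−Δz̄) = -97.7778
Denominator Σ(Δz_t−Δz̄)² = 235.3333
r_1(Δz) = -97.7778 / 235.3333 = -0.415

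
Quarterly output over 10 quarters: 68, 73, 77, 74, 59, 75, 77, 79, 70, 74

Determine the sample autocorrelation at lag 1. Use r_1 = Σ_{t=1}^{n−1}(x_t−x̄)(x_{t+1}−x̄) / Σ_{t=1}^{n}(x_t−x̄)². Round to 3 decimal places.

Mean x̄ = (68 + 73 + 77 + 74 + 59 + 75 + 77 + 79 + 70 + 74)/10 = 72.6000
Numerator Σ_{t=1}^{9}(x_t−x̄)(x_{t+1}−x̄) = -27.1600
Denominator Σ(x_t−x̄)² = 302.4000
r_1 = -27.1600 / 302.4000 = -0.090

-0.090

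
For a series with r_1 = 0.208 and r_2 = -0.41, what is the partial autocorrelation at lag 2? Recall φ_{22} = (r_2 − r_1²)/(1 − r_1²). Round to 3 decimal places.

-0.474

φ_{22} = (r_2 − r_1²) / (1 − r_1²)
r_1² = (0.208)² = 0.043264
Numerator = -0.41 − 0.0433 = -0.4533; denominator = 1 − 0.0433 = 0.9567
φ_{22} = -0.4533 / 0.9567 = -0.474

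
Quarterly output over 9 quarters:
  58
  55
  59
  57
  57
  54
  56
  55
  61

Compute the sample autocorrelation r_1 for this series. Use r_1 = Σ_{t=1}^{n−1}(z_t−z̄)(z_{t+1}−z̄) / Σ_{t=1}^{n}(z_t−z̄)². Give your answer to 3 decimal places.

-0.249

Mean z̄ = (58 + 55 + 59 + 57 + 57 + 54 + 56 + 55 + 61)/9 = 56.8889
Numerator Σ_{t=1}^{8}(z_t−z̄)(z_{t+1}−z̄) = -9.6790
Denominator Σ(z_t−z̄)² = 38.8889
r_1 = -9.6790 / 38.8889 = -0.249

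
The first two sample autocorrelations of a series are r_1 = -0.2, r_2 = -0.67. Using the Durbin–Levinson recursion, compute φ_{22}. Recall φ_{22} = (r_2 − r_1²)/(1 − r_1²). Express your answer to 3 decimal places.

-0.740

φ_{22} = (r_2 − r_1²) / (1 − r_1²)
r_1² = (-0.2)² = 0.04
Numerator = -0.67 − 0.0400 = -0.7100; denominator = 1 − 0.0400 = 0.9600
φ_{22} = -0.7100 / 0.9600 = -0.740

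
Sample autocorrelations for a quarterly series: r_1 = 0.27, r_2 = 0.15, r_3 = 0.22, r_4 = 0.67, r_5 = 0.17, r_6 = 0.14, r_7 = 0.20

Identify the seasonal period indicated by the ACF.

The largest autocorrelation is r_4 = 0.67; the remaining lags stay at or below 0.27. The elevated value at lag 1 (0.27), dropping to 0.15 at lag 2, reflects decaying short-term dependence rather than seasonality.
The dominant spike at lag 4 indicates a seasonal period of 4.

4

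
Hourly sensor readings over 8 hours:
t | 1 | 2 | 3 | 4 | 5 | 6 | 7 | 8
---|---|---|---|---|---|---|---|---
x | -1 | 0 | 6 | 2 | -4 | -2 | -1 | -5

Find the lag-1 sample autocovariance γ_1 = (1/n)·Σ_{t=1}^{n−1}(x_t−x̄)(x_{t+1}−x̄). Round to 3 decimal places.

2.404

Mean x̄ = (-1 + 0 + 6 + 2 − 4 − 2 − 1 − 5)/8 = -0.6250
Σ_{t=1}^{7}(x_t−x̄)(x_{t+1}−x̄) = 19.2344
γ_1 = 19.2344 / 8 = 2.404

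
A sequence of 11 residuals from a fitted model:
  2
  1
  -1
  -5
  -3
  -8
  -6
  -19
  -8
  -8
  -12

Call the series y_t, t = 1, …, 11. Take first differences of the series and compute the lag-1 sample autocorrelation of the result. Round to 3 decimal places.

First differences Δy: -1, -2, -4, 2, -5, 2, -13, 11, 0, -4
Mean of differences = -1.4000
Numerator Σ(Δy_t−Δȳ)(Δy_{t+1}−Δȳ) = -201.5600
Denominator Σ(Δy_t−Δȳ)² = 340.4000
r_1(Δy) = -201.5600 / 340.4000 = -0.592

-0.592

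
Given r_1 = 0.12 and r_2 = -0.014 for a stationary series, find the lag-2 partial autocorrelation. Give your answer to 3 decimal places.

φ_{22} = (r_2 − r_1²) / (1 − r_1²)
r_1² = (0.12)² = 0.0144
Numerator = -0.014 − 0.0144 = -0.0284; denominator = 1 − 0.0144 = 0.9856
φ_{22} = -0.0284 / 0.9856 = -0.029

-0.029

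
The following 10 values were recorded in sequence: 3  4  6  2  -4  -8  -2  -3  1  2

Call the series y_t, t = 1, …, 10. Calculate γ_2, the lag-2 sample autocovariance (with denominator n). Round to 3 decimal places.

Mean ȳ = (3 + 4 + 6 + 2 − 4 − 8 − 2 − 3 + 1 + 2)/10 = 0.1000
Σ_{t=1}^{8}(y_t−ȳ)(y_{t+2}−ȳ) = 10.8800
γ_2 = 10.8800 / 10 = 1.088

1.088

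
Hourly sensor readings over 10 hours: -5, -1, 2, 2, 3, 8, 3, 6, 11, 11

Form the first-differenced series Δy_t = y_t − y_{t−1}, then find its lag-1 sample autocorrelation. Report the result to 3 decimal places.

-0.398

First differences Δy: 4, 3, 0, 1, 5, -5, 3, 5, 0
Mean of differences = 1.7778
Numerator Σ(Δy_t−Δȳ)(Δy_{t+1}−Δȳ) = -32.4938
Denominator Σ(Δy_t−Δȳ)² = 81.5556
r_1(Δy) = -32.4938 / 81.5556 = -0.398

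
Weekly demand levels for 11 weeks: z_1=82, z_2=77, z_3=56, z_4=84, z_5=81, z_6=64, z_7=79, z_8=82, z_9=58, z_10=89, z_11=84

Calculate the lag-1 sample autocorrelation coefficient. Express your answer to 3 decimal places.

Mean z̄ = (82 + 77 + 56 + 84 + 81 + 64 + 79 + 82 + 58 + 89 + 84)/11 = 76.0000
Numerator Σ_{t=1}^{10}(z_t−z̄)(z_{t+1}−z̄) = -450.0000
Denominator Σ(z_t−z̄)² = 1272.0000
r_1 = -450.0000 / 1272.0000 = -0.354

-0.354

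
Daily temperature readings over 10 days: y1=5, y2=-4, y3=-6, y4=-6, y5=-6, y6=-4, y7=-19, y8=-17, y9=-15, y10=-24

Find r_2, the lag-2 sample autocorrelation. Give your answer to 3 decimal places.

0.271

Mean ȳ = (5 − 4 − 6 − 6 − 6 − 4 − 19 − 17 − 15 − 24)/10 = -9.6000
Numerator Σ_{t=1}^{8}(y_t−ȳ)(y_{t+2}−ȳ) = 187.8800
Denominator Σ(y_t−ȳ)² = 694.4000
r_2 = 187.8800 / 694.4000 = 0.271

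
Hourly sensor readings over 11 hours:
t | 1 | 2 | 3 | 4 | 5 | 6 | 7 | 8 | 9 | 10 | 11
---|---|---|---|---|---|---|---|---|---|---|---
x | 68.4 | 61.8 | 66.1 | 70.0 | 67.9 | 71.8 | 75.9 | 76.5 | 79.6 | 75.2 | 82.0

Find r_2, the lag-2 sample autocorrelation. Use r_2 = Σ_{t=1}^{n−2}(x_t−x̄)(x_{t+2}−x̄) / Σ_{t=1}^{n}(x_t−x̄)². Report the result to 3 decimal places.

0.448

Mean x̄ = (68.4 + 61.8 + 66.1 + 70.0 + 67.9 + 71.8 + 75.9 + 76.5 + 79.6 + 75.2 + 82.0)/11 = 72.2909
Numerator Σ_{t=1}^{9}(x_t−x̄)(x_{t+2}−x̄) = 168.1053
Denominator Σ(x_t−x̄)² = 375.1891
r_2 = 168.1053 / 375.1891 = 0.448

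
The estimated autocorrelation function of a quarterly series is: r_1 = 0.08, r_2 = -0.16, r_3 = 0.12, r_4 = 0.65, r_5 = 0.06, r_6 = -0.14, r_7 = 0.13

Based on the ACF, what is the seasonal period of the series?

The largest autocorrelation is r_4 = 0.65; the remaining lags stay at or below 0.13.
The dominant spike at lag 4 indicates a seasonal period of 4.

4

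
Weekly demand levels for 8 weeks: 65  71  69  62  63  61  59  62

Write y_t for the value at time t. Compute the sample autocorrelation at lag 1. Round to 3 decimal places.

Mean ȳ = (65 + 71 + 69 + 62 + 63 + 61 + 59 + 62)/8 = 64.0000
Numerator Σ_{t=1}^{7}(y_t−ȳ)(y_{t+1}−ȳ) = 62.0000
Denominator Σ(y_t−ȳ)² = 118.0000
r_1 = 62.0000 / 118.0000 = 0.525

0.525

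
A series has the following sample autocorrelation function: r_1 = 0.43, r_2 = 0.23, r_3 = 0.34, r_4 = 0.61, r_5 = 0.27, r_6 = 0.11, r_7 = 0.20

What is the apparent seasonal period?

The largest autocorrelation is r_4 = 0.61; the remaining lags stay at or below 0.43. The elevated value at lag 1 (0.43), dropping to 0.23 at lag 2, reflects decaying short-term dependence rather than seasonality.
The dominant spike at lag 4 indicates a seasonal period of 4.

4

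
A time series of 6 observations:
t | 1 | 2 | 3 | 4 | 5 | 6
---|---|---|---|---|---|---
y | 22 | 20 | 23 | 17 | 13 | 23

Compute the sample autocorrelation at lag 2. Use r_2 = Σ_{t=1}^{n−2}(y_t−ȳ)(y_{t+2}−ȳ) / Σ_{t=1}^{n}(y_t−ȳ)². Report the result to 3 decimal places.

Mean ȳ = (22 + 20 + 23 + 17 + 13 + 23)/6 = 19.6667
Deviations from mean: 2.3333, 0.3333, 3.3333, -2.6667, -6.6667, 3.3333
Σ(y_t−ȳ)(y_{t+2}−ȳ) = (7.7778) + (-0.8889) + (-22.2222) + (-8.8889) = -24.2222
Denominator Σ(y_t−ȳ)² = 79.3333
r_2 = -24.2222 / 79.3333 = -0.305

-0.305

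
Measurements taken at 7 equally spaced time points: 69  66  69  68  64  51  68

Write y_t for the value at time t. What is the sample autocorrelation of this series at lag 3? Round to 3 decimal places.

Mean ȳ = (69 + 66 + 69 + 68 + 64 + 51 + 68)/7 = 65.0000
Deviations from mean: 4.0000, 1.0000, 4.0000, 3.0000, -1.0000, -14.0000, 3.0000
Σ(y_t−ȳ)(y_{t+3}−ȳ) = (12.0000) + (-1.0000) + (-56.0000) + (9.0000) = -36.0000
Denominator Σ(y_t−ȳ)² = 248.0000
r_3 = -36.0000 / 248.0000 = -0.145

-0.145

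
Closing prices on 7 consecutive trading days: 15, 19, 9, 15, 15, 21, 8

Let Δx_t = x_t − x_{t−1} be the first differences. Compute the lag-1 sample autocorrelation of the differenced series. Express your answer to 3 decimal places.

First differences Δx: 4, -10, 6, 0, 6, -13
Mean of differences = -1.1667
Numerator Σ(Δx_t−Δx̄)(Δx_{t+1}−Δx̄) = -177.0278
Denominator Σ(Δx_t−Δx̄)² = 348.8333
r_1(Δx) = -177.0278 / 348.8333 = -0.507

-0.507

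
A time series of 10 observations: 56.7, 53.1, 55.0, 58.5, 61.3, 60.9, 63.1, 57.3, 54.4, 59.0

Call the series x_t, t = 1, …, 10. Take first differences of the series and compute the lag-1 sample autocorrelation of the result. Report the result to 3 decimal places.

-0.020

First differences Δx: -3.6, 1.9, 3.5, 2.8, -0.4, 2.2, -5.8, -2.9, 4.6
Mean of differences = 0.2556
Numerator Σ(Δx_t−Δx̄)(Δx_{t+1}−Δx̄) = -2.0675
Denominator Σ(Δx_t−Δx̄)² = 104.2822
r_1(Δx) = -2.0675 / 104.2822 = -0.020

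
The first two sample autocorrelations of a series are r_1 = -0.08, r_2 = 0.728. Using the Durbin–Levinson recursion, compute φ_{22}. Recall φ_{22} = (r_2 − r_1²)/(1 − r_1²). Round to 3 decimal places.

φ_{22} = (r_2 − r_1²) / (1 − r_1²)
r_1² = (-0.08)² = 0.0064
Numerator = 0.728 − 0.0064 = 0.7216; denominator = 1 − 0.0064 = 0.9936
φ_{22} = 0.7216 / 0.9936 = 0.726

0.726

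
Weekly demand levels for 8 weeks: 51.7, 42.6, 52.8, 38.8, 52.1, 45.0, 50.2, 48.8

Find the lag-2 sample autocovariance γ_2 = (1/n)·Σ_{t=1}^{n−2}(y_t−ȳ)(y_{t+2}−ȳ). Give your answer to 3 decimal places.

15.049

Mean ȳ = (51.7 + 42.6 + 52.8 + 38.8 + 52.1 + 45.0 + 50.2 + 48.8)/8 = 47.7500
Deviations: 3.9500, -5.1500, 5.0500, -8.9500, 4.3500, -2.7500, 2.4500, 1.0500
Σ_{t=1}^{6}(y_t−ȳ)(y_{t+2}−ȳ) = 120.3900
γ_2 = 120.3900 / 8 = 15.049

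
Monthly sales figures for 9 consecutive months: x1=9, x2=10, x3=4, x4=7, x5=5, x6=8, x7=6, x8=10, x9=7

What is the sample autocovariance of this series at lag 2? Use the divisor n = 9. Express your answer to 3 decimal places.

Mean x̄ = (9 + 10 + 4 + 7 + 5 + 8 + 6 + 10 + 7)/9 = 7.3333
Σ_{t=1}^{7}(x_t−x̄)(x_{t+2}−x̄) = 6.4444
γ_2 = 6.4444 / 9 = 0.716

0.716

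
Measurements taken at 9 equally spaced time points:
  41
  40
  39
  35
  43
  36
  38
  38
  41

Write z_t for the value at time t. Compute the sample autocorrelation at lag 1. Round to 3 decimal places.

-0.462

Mean z̄ = (41 + 40 + 39 + 35 + 43 + 36 + 38 + 38 + 41)/9 = 39.0000
Numerator Σ_{t=1}^{8}(z_t−z̄)(z_{t+1}−z̄) = -24.0000
Denominator Σ(z_t−z̄)² = 52.0000
r_1 = -24.0000 / 52.0000 = -0.462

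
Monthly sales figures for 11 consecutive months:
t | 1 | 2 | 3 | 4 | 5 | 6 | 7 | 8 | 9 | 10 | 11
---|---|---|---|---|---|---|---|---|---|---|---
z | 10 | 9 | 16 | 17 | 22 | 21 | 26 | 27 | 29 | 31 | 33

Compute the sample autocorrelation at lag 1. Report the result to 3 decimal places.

0.715

Mean z̄ = (10 + 9 + 16 + 17 + 22 + 21 + 26 + 27 + 29 + 31 + 33)/11 = 21.9091
Numerator Σ_{t=1}^{10}(z_t−z̄)(z_{t+1}−z̄) = 476.9917
Denominator Σ(z_t−z̄)² = 666.9091
r_1 = 476.9917 / 666.9091 = 0.715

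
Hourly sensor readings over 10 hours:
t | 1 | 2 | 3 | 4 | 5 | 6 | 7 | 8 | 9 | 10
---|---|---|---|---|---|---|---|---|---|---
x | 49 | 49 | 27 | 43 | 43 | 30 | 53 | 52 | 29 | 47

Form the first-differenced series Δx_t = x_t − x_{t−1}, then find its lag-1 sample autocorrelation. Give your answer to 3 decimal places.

First differences Δx: 0, -22, 16, 0, -13, 23, -1, -23, 18
Mean of differences = -0.2222
Numerator Σ(Δx_t−Δx̄)(Δx_{t+1}−Δx̄) = -1069.4938
Denominator Σ(Δx_t−Δx̄)² = 2291.5556
r_1(Δx) = -1069.4938 / 2291.5556 = -0.467

-0.467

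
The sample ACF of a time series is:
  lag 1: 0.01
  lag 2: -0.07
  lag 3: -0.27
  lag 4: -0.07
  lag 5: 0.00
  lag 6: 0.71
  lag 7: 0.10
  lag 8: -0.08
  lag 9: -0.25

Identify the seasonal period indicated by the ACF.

The largest autocorrelation is r_6 = 0.71; the remaining lags stay at or below 0.10.
The dominant spike at lag 6 indicates a seasonal period of 6.

6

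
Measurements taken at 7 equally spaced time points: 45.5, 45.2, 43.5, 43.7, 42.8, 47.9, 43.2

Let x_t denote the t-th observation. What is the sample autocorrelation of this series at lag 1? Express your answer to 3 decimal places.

-0.419

Mean x̄ = (45.5 + 45.2 + 43.5 + 43.7 + 42.8 + 47.9 + 43.2)/7 = 44.5429
Σ(x_t−x̄)(x_{t+1}−x̄) = (0.6290) + (-0.6853) + (0.8790) + (1.4690) + (-5.8510) + (-4.5082) = -8.0676
Denominator Σ(x_t−x̄)² = 19.2571
r_1 = -8.0676 / 19.2571 = -0.419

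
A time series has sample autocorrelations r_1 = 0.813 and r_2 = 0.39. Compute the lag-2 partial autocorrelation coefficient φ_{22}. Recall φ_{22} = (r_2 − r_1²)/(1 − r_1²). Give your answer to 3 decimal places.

-0.799

φ_{22} = (r_2 − r_1²) / (1 − r_1²)
r_1² = (0.813)² = 0.660969
Numerator = 0.39 − 0.6610 = -0.2710; denominator = 1 − 0.6610 = 0.3390
φ_{22} = -0.2710 / 0.3390 = -0.799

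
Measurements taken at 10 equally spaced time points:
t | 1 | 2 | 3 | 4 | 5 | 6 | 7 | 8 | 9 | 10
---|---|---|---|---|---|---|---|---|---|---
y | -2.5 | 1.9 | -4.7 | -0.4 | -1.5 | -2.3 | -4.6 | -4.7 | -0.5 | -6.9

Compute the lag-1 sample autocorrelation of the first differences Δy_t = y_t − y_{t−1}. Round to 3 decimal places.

-0.606

First differences Δy: 4.4, -6.6, 4.3, -1.1, -0.8, -2.3, -0.1, 4.2, -6.4
Mean of differences = -0.4889
Numerator Σ(Δy_t−Δȳ)(Δy_{t+1}−Δȳ) = -87.9123
Denominator Σ(Δy_t−Δȳ)² = 145.0089
r_1(Δy) = -87.9123 / 145.0089 = -0.606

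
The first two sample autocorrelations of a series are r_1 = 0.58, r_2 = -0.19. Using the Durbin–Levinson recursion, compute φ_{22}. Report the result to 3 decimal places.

φ_{22} = (r_2 − r_1²) / (1 − r_1²)
r_1² = (0.58)² = 0.3364
Numerator = -0.19 − 0.3364 = -0.5264; denominator = 1 − 0.3364 = 0.6636
φ_{22} = -0.5264 / 0.6636 = -0.793

-0.793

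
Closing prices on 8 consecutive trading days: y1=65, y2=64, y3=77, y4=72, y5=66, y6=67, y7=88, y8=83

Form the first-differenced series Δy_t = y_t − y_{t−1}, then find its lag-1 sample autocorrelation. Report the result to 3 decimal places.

First differences Δy: -1, 13, -5, -6, 1, 21, -5
Mean of differences = 2.5714
Numerator Σ(Δy_t−Δȳ)(Δy_{t+1}−Δȳ) = -206.3265
Denominator Σ(Δy_t−Δȳ)² = 651.7143
r_1(Δy) = -206.3265 / 651.7143 = -0.317

-0.317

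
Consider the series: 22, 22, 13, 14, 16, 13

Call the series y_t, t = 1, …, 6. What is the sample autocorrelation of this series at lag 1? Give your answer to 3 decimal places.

0.251

Mean ȳ = (22 + 22 + 13 + 14 + 16 + 13)/6 = 16.6667
Deviations from mean: 5.3333, 5.3333, -3.6667, -2.6667, -0.6667, -3.6667
Σ(y_t−ȳ)(y_{t+1}−ȳ) = (28.4444) + (-19.5556) + (9.7778) + (1.7778) + (2.4444) = 22.8889
Denominator Σ(y_t−ȳ)² = 91.3333
r_1 = 22.8889 / 91.3333 = 0.251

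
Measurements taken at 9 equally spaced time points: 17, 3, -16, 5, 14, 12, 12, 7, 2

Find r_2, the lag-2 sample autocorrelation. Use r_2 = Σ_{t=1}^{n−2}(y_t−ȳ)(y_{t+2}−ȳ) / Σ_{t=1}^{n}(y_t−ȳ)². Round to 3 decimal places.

-0.509

Mean ȳ = (17 + 3 − 16 + 5 + 14 + 12 + 12 + 7 + 2)/9 = 6.2222
Numerator Σ_{t=1}^{7}(y_t−ȳ)(y_{t+2}−ȳ) = -390.4321
Denominator Σ(y_t−ȳ)² = 767.5556
r_2 = -390.4321 / 767.5556 = -0.509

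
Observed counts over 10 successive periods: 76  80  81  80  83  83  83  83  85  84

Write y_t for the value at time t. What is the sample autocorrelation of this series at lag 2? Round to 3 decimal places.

Mean ȳ = (76 + 80 + 81 + 80 + 83 + 83 + 83 + 83 + 85 + 84)/10 = 81.8000
Numerator Σ_{t=1}^{8}(y_t−ȳ)(y_{t+2}−ȳ) = 14.1200
Denominator Σ(y_t−ȳ)² = 61.6000
r_2 = 14.1200 / 61.6000 = 0.229

0.229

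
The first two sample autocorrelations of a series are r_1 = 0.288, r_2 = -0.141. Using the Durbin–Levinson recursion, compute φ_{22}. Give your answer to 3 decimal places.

φ_{22} = (r_2 − r_1²) / (1 − r_1²)
r_1² = (0.288)² = 0.082944
Numerator = -0.141 − 0.0829 = -0.2239; denominator = 1 − 0.0829 = 0.9171
φ_{22} = -0.2239 / 0.9171 = -0.244

-0.244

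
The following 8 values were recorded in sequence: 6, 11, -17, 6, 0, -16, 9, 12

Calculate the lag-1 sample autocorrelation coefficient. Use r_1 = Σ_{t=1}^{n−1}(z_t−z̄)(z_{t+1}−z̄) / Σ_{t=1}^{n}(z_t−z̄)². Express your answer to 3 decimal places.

-0.265

Mean z̄ = (6 + 11 − 17 + 6 + 0 − 16 + 9 + 12)/8 = 1.3750
Deviations from mean: 4.6250, 9.6250, -18.3750, 4.6250, -1.3750, -17.3750, 7.6250, 10.6250
Numerator Σ_{t=1}^{7}(z_t−z̄)(z_{t+1}−z̄) = -251.2656
Denominator Σ(z_t−z̄)² = 947.8750
r_1 = -251.2656 / 947.8750 = -0.265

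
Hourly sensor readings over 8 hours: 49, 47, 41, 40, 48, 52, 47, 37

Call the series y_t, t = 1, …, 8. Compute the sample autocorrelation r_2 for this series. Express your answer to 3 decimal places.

Mean ȳ = (49 + 47 + 41 + 40 + 48 + 52 + 47 + 37)/8 = 45.1250
Deviations from mean: 3.8750, 1.8750, -4.1250, -5.1250, 2.8750, 6.8750, 1.8750, -8.1250
Σ(y_t−ȳ)(y_{t+2}−ȳ) = (-15.9844) + (-9.6094) + (-11.8594) + (-35.2344) + (5.3906) + (-55.8594) = -123.1563
Denominator Σ(y_t−ȳ)² = 186.8750
r_2 = -123.1563 / 186.8750 = -0.659

-0.659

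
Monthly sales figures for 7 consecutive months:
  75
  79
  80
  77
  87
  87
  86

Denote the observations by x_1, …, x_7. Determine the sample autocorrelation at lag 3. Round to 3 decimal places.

Mean x̄ = (75 + 79 + 80 + 77 + 87 + 87 + 86)/7 = 81.5714
Σ(x_t−x̄)(x_{t+3}−x̄) = (30.0408) + (-13.9592) + (-8.5306) + (-20.2449) = -12.6939
Denominator Σ(x_t−x̄)² = 151.7143
r_3 = -12.6939 / 151.7143 = -0.084

-0.084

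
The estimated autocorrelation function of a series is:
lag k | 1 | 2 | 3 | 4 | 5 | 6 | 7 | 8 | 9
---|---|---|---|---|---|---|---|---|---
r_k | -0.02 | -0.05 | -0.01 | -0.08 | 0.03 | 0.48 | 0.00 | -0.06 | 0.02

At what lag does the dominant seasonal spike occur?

6

The largest autocorrelation is r_6 = 0.48; the remaining lags stay at or below 0.03.
The dominant spike at lag 6 indicates a seasonal period of 6.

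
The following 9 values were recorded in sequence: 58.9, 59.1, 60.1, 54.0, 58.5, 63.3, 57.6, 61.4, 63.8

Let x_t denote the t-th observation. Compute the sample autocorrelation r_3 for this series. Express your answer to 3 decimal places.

Mean x̄ = (58.9 + 59.1 + 60.1 + 54.0 + 58.5 + 63.3 + 57.6 + 61.4 + 63.8)/9 = 59.6333
Σ(x_t−x̄)(x_{t+3}−x̄) = (4.1311) + (0.6044) + (1.7111) + (11.4544) + (-2.0022) + (15.2778) = 31.1767
Denominator Σ(x_t−x̄)² = 72.1200
r_3 = 31.1767 / 72.1200 = 0.432

0.432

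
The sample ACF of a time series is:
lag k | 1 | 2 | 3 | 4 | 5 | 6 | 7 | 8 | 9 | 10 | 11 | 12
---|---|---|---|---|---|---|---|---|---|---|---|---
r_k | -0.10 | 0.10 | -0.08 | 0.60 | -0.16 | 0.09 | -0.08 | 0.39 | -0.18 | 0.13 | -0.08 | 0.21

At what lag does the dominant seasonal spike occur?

The largest autocorrelation is r_4 = 0.60, with weaker echoes at lags 8 (0.39) and 12 (0.21); the remaining lags stay at or below 0.13.
The dominant spike at lag 4 indicates a seasonal period of 4.

4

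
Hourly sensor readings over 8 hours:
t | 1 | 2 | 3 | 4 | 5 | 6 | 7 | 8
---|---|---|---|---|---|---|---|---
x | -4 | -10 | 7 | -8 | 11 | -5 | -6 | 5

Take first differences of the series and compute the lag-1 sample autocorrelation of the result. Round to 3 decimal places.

First differences Δx: -6, 17, -15, 19, -16, -1, 11
Mean of differences = 1.2857
Numerator Σ(Δx_t−Δx̄)(Δx_{t+1}−Δx̄) = -947.7959
Denominator Σ(Δx_t−Δx̄)² = 1277.4286
r_1(Δx) = -947.7959 / 1277.4286 = -0.742

-0.742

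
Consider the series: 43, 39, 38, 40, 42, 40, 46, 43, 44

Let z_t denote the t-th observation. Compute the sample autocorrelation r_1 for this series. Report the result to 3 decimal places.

Mean z̄ = (43 + 39 + 38 + 40 + 42 + 40 + 46 + 43 + 44)/9 = 41.6667
Numerator Σ_{t=1}^{8}(z_t−z̄)(z_{t+1}−z̄) = 12.8889
Denominator Σ(z_t−z̄)² = 54.0000
r_1 = 12.8889 / 54.0000 = 0.239

0.239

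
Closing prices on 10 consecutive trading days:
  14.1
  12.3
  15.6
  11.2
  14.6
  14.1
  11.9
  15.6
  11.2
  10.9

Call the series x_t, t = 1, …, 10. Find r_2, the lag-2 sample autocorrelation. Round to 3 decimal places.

Mean x̄ = (14.1 + 12.3 + 15.6 + 11.2 + 14.6 + 14.1 + 11.9 + 15.6 + 11.2 + 10.9)/10 = 13.1500
Numerator Σ_{t=1}^{8}(x_t−x̄)(x_{t+2}−x̄) = 3.1250
Denominator Σ(x_t−x̄)² = 30.8650
r_2 = 3.1250 / 30.8650 = 0.101

0.101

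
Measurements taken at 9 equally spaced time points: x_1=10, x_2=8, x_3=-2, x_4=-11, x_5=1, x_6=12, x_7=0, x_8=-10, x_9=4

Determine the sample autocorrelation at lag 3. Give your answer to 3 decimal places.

-0.180

Mean x̄ = (10 + 8 − 2 − 11 + 1 + 12 + 0 − 10 + 4)/9 = 1.3333
Σ(x_t−x̄)(x_{t+3}−x̄) = (-106.8889) + (-2.2222) + (-35.5556) + (16.4444) + (3.7778) + (28.4444) = -96.0000
Denominator Σ(x_t−x̄)² = 534.0000
r_3 = -96.0000 / 534.0000 = -0.180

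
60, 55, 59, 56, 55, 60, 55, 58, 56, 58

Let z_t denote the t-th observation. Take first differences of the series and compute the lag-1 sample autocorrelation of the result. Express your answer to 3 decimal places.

First differences Δz: -5, 4, -3, -1, 5, -5, 3, -2, 2
Mean of differences = -0.2222
Numerator Σ(Δz_t−Δz̄)(Δz_{t+1}−Δz̄) = -83.8272
Denominator Σ(Δz_t−Δz̄)² = 117.5556
r_1(Δz) = -83.8272 / 117.5556 = -0.713

-0.713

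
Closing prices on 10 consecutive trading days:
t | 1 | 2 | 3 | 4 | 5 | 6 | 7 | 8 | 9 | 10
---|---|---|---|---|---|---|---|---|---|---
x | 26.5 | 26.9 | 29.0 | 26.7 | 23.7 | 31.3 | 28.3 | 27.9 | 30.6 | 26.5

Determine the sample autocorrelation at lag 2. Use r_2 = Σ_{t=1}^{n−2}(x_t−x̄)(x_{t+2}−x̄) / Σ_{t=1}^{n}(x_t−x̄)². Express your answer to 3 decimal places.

Mean x̄ = (26.5 + 26.9 + 29.0 + 26.7 + 23.7 + 31.3 + 28.3 + 27.9 + 30.6 + 26.5)/10 = 27.7400
Numerator Σ_{t=1}^{8}(x_t−x̄)(x_{t+2}−x̄) = -9.7712
Denominator Σ(x_t−x̄)² = 43.9640
r_2 = -9.7712 / 43.9640 = -0.222

-0.222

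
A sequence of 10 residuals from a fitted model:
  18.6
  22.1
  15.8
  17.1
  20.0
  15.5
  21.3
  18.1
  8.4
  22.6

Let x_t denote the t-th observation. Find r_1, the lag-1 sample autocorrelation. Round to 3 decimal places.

-0.411

Mean x̄ = (18.6 + 22.1 + 15.8 + 17.1 + 20.0 + 15.5 + 21.3 + 18.1 + 8.4 + 22.6)/10 = 17.9500
Numerator Σ_{t=1}^{9}(x_t−x̄)(x_{t+1}−x̄) = -64.7075
Denominator Σ(x_t−x̄)² = 157.2650
r_1 = -64.7075 / 157.2650 = -0.411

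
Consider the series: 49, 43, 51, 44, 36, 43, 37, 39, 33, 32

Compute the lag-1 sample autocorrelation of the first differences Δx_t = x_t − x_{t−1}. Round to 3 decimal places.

-0.608

First differences Δx: -6, 8, -7, -8, 7, -6, 2, -6, -1
Mean of differences = -1.8889
Numerator Σ(Δx_t−Δx̄)(Δx_{t+1}−Δx̄) = -186.4568
Denominator Σ(Δx_t−Δx̄)² = 306.8889
r_1(Δx) = -186.4568 / 306.8889 = -0.608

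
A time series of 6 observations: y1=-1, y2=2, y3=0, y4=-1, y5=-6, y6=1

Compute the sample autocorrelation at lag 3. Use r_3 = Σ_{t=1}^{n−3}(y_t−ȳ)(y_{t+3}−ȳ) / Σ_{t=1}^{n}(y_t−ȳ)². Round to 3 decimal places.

-0.337

Mean ȳ = (-1 + 2 + 0 − 1 − 6 + 1)/6 = -0.8333
Σ(y_t−ȳ)(y_{t+3}−ȳ) = (0.0278) + (-14.6389) + (1.5278) = -13.0833
Denominator Σ(y_t−ȳ)² = 38.8333
r_3 = -13.0833 / 38.8333 = -0.337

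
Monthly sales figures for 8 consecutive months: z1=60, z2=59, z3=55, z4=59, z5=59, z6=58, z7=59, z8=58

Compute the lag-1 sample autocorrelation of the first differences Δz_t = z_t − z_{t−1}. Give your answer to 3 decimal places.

-0.397

First differences Δz: -1, -4, 4, 0, -1, 1, -1
Mean of differences = -0.2857
Numerator Σ(Δz_t−Δz̄)(Δz_{t+1}−Δz̄) = -14.0816
Denominator Σ(Δz_t−Δz̄)² = 35.4286
r_1(Δz) = -14.0816 / 35.4286 = -0.397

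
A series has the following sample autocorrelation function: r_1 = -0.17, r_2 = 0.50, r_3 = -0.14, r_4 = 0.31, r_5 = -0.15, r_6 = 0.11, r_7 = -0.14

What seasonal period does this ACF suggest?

The largest autocorrelation is r_2 = 0.50, with a weaker echo at lag 4 (0.31); the remaining lags stay at or below 0.11.
The dominant spike at lag 2 indicates a seasonal period of 2.

2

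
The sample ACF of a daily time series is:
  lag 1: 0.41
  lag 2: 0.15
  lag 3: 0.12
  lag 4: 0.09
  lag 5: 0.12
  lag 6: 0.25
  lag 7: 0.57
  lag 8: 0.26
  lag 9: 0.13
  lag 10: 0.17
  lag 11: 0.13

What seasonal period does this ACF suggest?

The largest autocorrelation is r_7 = 0.57; the remaining lags stay at or below 0.41. The elevated value at lag 1 (0.41), dropping to 0.15 at lag 2, reflects decaying short-term dependence rather than seasonality.
The dominant spike at lag 7 indicates a seasonal period of 7.

7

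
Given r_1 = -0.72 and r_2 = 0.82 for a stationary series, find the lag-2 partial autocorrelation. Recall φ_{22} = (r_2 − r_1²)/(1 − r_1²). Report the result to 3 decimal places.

0.626

φ_{22} = (r_2 − r_1²) / (1 − r_1²)
r_1² = (-0.72)² = 0.5184
Numerator = 0.82 − 0.5184 = 0.3016; denominator = 1 − 0.5184 = 0.4816
φ_{22} = 0.3016 / 0.4816 = 0.626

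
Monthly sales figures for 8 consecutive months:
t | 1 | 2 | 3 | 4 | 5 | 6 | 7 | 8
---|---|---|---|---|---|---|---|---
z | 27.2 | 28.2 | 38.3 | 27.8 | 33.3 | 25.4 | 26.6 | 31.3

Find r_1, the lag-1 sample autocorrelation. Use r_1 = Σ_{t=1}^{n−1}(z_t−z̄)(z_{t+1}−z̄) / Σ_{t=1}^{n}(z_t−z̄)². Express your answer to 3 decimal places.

Mean z̄ = (27.2 + 28.2 + 38.3 + 27.8 + 33.3 + 25.4 + 26.6 + 31.3)/8 = 29.7625
Deviations from mean: -2.5625, -1.5625, 8.5375, -1.9625, 3.5375, -4.3625, -3.1625, 1.5375
Numerator Σ_{t=1}^{7}(z_t−z̄)(z_{t+1}−z̄) = -39.5314
Denominator Σ(z_t−z̄)² = 129.6588
r_1 = -39.5314 / 129.6588 = -0.305

-0.305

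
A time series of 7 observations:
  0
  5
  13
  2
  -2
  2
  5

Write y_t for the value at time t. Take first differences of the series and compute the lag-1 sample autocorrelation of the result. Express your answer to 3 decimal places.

-0.025

First differences Δy: 5, 8, -11, -4, 4, 3
Mean of differences = 0.8333
Numerator Σ(Δy_t−Δȳ)(Δy_{t+1}−Δȳ) = -6.1944
Denominator Σ(Δy_t−Δȳ)² = 246.8333
r_1(Δy) = -6.1944 / 246.8333 = -0.025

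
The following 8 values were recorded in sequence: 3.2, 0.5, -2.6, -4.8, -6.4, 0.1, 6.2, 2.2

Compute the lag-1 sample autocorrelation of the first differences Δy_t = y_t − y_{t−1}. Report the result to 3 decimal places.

0.204

First differences Δy: -2.7, -3.1, -2.2, -1.6, 6.5, 6.1, -4.0
Mean of differences = -0.1429
Numerator Σ(Δy_t−Δȳ)(Δy_{t+1}−Δȳ) = 24.3539
Denominator Σ(Δy_t−Δȳ)² = 119.6171
r_1(Δy) = 24.3539 / 119.6171 = 0.204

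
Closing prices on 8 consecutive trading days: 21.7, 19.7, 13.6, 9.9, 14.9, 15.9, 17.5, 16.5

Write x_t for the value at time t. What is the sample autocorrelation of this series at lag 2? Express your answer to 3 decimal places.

Mean x̄ = (21.7 + 19.7 + 13.6 + 9.9 + 14.9 + 15.9 + 17.5 + 16.5)/8 = 16.2125
Deviations from mean: 5.4875, 3.4875, -2.6125, -6.3125, -1.3125, -0.3125, 1.2875, 0.2875
Σ(x_t−x̄)(x_{t+2}−x̄) = (-14.3361) + (-22.0148) + (3.4289) + (1.9727) + (-1.6898) + (-0.0898) = -32.7291
Denominator Σ(x_t−x̄)² = 92.5088
r_2 = -32.7291 / 92.5088 = -0.354

-0.354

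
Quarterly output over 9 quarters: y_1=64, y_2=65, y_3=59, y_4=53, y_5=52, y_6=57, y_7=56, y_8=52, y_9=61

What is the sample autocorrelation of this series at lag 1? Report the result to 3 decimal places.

0.367

Mean ȳ = (64 + 65 + 59 + 53 + 52 + 57 + 56 + 52 + 61)/9 = 57.6667
Numerator Σ_{t=1}^{8}(y_t−ȳ)(y_{t+1}−ȳ) = 71.8889
Denominator Σ(y_t−ȳ)² = 196.0000
r_1 = 71.8889 / 196.0000 = 0.367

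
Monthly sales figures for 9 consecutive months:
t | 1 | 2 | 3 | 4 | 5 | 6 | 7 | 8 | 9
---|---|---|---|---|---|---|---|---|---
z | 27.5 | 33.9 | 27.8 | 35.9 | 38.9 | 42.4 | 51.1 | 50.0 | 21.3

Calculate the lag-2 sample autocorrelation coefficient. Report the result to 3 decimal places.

-0.063

Mean z̄ = (27.5 + 33.9 + 27.8 + 35.9 + 38.9 + 42.4 + 51.1 + 50.0 + 21.3)/9 = 36.5333
Σ(z_t−z̄)(z_{t+2}−z̄) = (78.8911) + (1.6678) + (-20.6689) + (-3.7156) + (34.4744) + (79.0044) + (-221.8989) = -52.2456
Denominator Σ(z_t−z̄)² = 830.8200
r_2 = -52.2456 / 830.8200 = -0.063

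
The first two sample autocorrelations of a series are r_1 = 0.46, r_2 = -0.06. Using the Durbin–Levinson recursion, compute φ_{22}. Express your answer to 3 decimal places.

φ_{22} = (r_2 − r_1²) / (1 − r_1²)
r_1² = (0.46)² = 0.2116
Numerator = -0.06 − 0.2116 = -0.2716; denominator = 1 − 0.2116 = 0.7884
φ_{22} = -0.2716 / 0.7884 = -0.344

-0.344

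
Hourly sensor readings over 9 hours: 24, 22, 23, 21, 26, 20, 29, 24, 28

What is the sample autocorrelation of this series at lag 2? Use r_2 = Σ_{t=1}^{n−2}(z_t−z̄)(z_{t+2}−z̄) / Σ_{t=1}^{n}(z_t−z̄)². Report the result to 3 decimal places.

0.615

Mean z̄ = (24 + 22 + 23 + 21 + 26 + 20 + 29 + 24 + 28)/9 = 24.1111
Σ(z_t−z̄)(z_{t+2}−z̄) = (0.1235) + (6.5679) + (-2.0988) + (12.7901) + (9.2346) + (0.4568) + (19.0123) = 46.0864
Denominator Σ(z_t−z̄)² = 74.8889
r_2 = 46.0864 / 74.8889 = 0.615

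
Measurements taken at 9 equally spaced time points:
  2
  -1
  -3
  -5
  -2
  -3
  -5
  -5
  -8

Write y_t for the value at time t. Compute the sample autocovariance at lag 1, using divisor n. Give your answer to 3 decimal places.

Mean ȳ = (2 − 1 − 3 − 5 − 2 − 3 − 5 − 5 − 8)/9 = -3.3333
Σ_{t=1}^{8}(y_t−ȳ)(y_{t+1}−ȳ) = 20.8889
γ_1 = 20.8889 / 9 = 2.321

2.321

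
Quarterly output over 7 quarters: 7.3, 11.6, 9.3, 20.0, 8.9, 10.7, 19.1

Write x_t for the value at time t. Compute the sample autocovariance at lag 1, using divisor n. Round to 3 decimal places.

Mean x̄ = (7.3 + 11.6 + 9.3 + 20.0 + 8.9 + 10.7 + 19.1)/7 = 12.4143
Deviations: -5.1143, -0.8143, -3.1143, 7.5857, -3.5143, -1.7143, 6.6857
Σ_{t=1}^{6}(x_t−x̄)(x_{t+1}−x̄) = -49.0188
γ_1 = -49.0188 / 7 = -7.003

-7.003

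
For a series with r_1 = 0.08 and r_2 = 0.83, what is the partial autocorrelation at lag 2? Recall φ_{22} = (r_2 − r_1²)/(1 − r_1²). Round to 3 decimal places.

0.829

φ_{22} = (r_2 − r_1²) / (1 − r_1²)
r_1² = (0.08)² = 0.0064
Numerator = 0.83 − 0.0064 = 0.8236; denominator = 1 − 0.0064 = 0.9936
φ_{22} = 0.8236 / 0.9936 = 0.829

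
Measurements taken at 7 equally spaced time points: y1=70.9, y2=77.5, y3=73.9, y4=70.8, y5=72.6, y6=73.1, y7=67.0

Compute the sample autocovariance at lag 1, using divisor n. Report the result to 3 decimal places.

Mean ȳ = (70.9 + 77.5 + 73.9 + 70.8 + 72.6 + 73.1 + 67.0)/7 = 72.2571
Deviations: -1.3571, 5.2429, 1.6429, -1.4571, 0.3429, 0.8429, -5.2571
Σ_{t=1}^{6}(y_t−ȳ)(y_{t+1}−ȳ) = -5.5376
γ_1 = -5.5376 / 7 = -0.791

-0.791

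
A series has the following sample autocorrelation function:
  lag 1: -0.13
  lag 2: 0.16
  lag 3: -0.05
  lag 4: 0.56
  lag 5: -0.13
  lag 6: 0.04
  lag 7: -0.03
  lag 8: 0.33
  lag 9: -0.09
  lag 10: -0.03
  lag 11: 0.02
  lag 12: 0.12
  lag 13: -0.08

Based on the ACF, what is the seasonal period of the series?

4

The largest autocorrelation is r_4 = 0.56, with a weaker echo at lag 8 (0.33); the remaining lags stay at or below 0.16.
The dominant spike at lag 4 indicates a seasonal period of 4.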